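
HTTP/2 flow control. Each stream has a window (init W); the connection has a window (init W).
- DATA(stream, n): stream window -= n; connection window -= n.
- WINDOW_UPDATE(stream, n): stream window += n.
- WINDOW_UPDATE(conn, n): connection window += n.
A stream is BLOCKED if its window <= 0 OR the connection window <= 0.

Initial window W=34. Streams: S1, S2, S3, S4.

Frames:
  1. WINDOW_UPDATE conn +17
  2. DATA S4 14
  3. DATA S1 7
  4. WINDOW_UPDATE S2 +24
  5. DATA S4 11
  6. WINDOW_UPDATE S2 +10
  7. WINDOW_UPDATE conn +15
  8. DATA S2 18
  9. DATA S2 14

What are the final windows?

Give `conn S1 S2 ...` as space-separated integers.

Op 1: conn=51 S1=34 S2=34 S3=34 S4=34 blocked=[]
Op 2: conn=37 S1=34 S2=34 S3=34 S4=20 blocked=[]
Op 3: conn=30 S1=27 S2=34 S3=34 S4=20 blocked=[]
Op 4: conn=30 S1=27 S2=58 S3=34 S4=20 blocked=[]
Op 5: conn=19 S1=27 S2=58 S3=34 S4=9 blocked=[]
Op 6: conn=19 S1=27 S2=68 S3=34 S4=9 blocked=[]
Op 7: conn=34 S1=27 S2=68 S3=34 S4=9 blocked=[]
Op 8: conn=16 S1=27 S2=50 S3=34 S4=9 blocked=[]
Op 9: conn=2 S1=27 S2=36 S3=34 S4=9 blocked=[]

Answer: 2 27 36 34 9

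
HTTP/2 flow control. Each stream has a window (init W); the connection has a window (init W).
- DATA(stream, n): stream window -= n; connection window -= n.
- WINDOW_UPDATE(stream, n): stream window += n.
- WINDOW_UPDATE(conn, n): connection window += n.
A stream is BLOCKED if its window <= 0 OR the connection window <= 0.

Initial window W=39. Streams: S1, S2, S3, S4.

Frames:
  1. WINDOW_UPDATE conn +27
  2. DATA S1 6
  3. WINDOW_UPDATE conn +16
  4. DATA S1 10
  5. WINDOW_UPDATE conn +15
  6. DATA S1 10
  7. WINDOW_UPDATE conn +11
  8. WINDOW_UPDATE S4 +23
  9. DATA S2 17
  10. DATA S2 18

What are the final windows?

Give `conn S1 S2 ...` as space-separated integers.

Answer: 47 13 4 39 62

Derivation:
Op 1: conn=66 S1=39 S2=39 S3=39 S4=39 blocked=[]
Op 2: conn=60 S1=33 S2=39 S3=39 S4=39 blocked=[]
Op 3: conn=76 S1=33 S2=39 S3=39 S4=39 blocked=[]
Op 4: conn=66 S1=23 S2=39 S3=39 S4=39 blocked=[]
Op 5: conn=81 S1=23 S2=39 S3=39 S4=39 blocked=[]
Op 6: conn=71 S1=13 S2=39 S3=39 S4=39 blocked=[]
Op 7: conn=82 S1=13 S2=39 S3=39 S4=39 blocked=[]
Op 8: conn=82 S1=13 S2=39 S3=39 S4=62 blocked=[]
Op 9: conn=65 S1=13 S2=22 S3=39 S4=62 blocked=[]
Op 10: conn=47 S1=13 S2=4 S3=39 S4=62 blocked=[]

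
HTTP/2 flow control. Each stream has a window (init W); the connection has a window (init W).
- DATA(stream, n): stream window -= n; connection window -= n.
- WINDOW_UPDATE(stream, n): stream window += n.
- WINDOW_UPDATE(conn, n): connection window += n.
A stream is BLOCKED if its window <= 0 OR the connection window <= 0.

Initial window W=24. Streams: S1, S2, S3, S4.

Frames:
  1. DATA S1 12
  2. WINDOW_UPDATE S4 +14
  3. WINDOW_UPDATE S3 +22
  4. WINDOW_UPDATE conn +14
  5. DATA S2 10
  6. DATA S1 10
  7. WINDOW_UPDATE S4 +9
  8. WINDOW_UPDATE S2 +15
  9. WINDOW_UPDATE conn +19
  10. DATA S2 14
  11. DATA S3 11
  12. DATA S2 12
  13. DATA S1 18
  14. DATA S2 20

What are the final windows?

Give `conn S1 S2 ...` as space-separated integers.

Answer: -50 -16 -17 35 47

Derivation:
Op 1: conn=12 S1=12 S2=24 S3=24 S4=24 blocked=[]
Op 2: conn=12 S1=12 S2=24 S3=24 S4=38 blocked=[]
Op 3: conn=12 S1=12 S2=24 S3=46 S4=38 blocked=[]
Op 4: conn=26 S1=12 S2=24 S3=46 S4=38 blocked=[]
Op 5: conn=16 S1=12 S2=14 S3=46 S4=38 blocked=[]
Op 6: conn=6 S1=2 S2=14 S3=46 S4=38 blocked=[]
Op 7: conn=6 S1=2 S2=14 S3=46 S4=47 blocked=[]
Op 8: conn=6 S1=2 S2=29 S3=46 S4=47 blocked=[]
Op 9: conn=25 S1=2 S2=29 S3=46 S4=47 blocked=[]
Op 10: conn=11 S1=2 S2=15 S3=46 S4=47 blocked=[]
Op 11: conn=0 S1=2 S2=15 S3=35 S4=47 blocked=[1, 2, 3, 4]
Op 12: conn=-12 S1=2 S2=3 S3=35 S4=47 blocked=[1, 2, 3, 4]
Op 13: conn=-30 S1=-16 S2=3 S3=35 S4=47 blocked=[1, 2, 3, 4]
Op 14: conn=-50 S1=-16 S2=-17 S3=35 S4=47 blocked=[1, 2, 3, 4]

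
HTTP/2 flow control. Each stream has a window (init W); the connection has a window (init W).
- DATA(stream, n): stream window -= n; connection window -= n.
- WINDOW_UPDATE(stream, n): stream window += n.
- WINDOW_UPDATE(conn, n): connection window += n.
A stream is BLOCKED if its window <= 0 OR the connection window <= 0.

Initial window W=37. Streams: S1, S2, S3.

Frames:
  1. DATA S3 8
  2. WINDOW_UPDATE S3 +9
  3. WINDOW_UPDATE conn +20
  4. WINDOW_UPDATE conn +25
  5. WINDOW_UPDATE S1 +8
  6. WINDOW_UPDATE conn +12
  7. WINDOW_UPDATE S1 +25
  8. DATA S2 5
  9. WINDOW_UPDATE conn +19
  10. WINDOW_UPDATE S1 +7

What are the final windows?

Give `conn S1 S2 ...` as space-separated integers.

Op 1: conn=29 S1=37 S2=37 S3=29 blocked=[]
Op 2: conn=29 S1=37 S2=37 S3=38 blocked=[]
Op 3: conn=49 S1=37 S2=37 S3=38 blocked=[]
Op 4: conn=74 S1=37 S2=37 S3=38 blocked=[]
Op 5: conn=74 S1=45 S2=37 S3=38 blocked=[]
Op 6: conn=86 S1=45 S2=37 S3=38 blocked=[]
Op 7: conn=86 S1=70 S2=37 S3=38 blocked=[]
Op 8: conn=81 S1=70 S2=32 S3=38 blocked=[]
Op 9: conn=100 S1=70 S2=32 S3=38 blocked=[]
Op 10: conn=100 S1=77 S2=32 S3=38 blocked=[]

Answer: 100 77 32 38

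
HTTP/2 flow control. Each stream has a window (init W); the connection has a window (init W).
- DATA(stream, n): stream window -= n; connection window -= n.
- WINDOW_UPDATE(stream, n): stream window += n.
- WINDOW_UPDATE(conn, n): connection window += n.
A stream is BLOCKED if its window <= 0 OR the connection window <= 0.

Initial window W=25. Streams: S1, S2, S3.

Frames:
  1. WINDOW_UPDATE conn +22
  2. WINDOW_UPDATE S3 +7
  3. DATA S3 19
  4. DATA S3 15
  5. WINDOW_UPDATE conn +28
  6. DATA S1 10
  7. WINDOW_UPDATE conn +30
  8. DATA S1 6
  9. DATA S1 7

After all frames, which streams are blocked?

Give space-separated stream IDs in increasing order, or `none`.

Answer: S3

Derivation:
Op 1: conn=47 S1=25 S2=25 S3=25 blocked=[]
Op 2: conn=47 S1=25 S2=25 S3=32 blocked=[]
Op 3: conn=28 S1=25 S2=25 S3=13 blocked=[]
Op 4: conn=13 S1=25 S2=25 S3=-2 blocked=[3]
Op 5: conn=41 S1=25 S2=25 S3=-2 blocked=[3]
Op 6: conn=31 S1=15 S2=25 S3=-2 blocked=[3]
Op 7: conn=61 S1=15 S2=25 S3=-2 blocked=[3]
Op 8: conn=55 S1=9 S2=25 S3=-2 blocked=[3]
Op 9: conn=48 S1=2 S2=25 S3=-2 blocked=[3]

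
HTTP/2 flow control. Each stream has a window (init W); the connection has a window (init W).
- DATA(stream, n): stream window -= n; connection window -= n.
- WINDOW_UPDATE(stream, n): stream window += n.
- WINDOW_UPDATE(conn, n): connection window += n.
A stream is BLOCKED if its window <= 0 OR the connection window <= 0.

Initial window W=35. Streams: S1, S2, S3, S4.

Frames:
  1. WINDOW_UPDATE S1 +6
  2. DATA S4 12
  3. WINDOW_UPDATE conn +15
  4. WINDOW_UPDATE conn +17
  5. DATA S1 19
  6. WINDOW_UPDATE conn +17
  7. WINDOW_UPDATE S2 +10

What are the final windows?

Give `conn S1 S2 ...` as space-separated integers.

Op 1: conn=35 S1=41 S2=35 S3=35 S4=35 blocked=[]
Op 2: conn=23 S1=41 S2=35 S3=35 S4=23 blocked=[]
Op 3: conn=38 S1=41 S2=35 S3=35 S4=23 blocked=[]
Op 4: conn=55 S1=41 S2=35 S3=35 S4=23 blocked=[]
Op 5: conn=36 S1=22 S2=35 S3=35 S4=23 blocked=[]
Op 6: conn=53 S1=22 S2=35 S3=35 S4=23 blocked=[]
Op 7: conn=53 S1=22 S2=45 S3=35 S4=23 blocked=[]

Answer: 53 22 45 35 23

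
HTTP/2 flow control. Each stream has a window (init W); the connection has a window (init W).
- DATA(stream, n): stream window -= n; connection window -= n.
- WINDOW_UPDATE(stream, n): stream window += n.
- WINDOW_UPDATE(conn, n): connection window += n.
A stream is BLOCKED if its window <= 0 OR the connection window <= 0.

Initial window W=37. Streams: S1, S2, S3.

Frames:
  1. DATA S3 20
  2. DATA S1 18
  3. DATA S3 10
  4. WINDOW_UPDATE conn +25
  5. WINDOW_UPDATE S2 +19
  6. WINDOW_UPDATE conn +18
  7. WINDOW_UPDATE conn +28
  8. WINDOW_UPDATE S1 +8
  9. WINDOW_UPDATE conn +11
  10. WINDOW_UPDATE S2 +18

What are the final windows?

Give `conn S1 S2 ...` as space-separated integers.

Op 1: conn=17 S1=37 S2=37 S3=17 blocked=[]
Op 2: conn=-1 S1=19 S2=37 S3=17 blocked=[1, 2, 3]
Op 3: conn=-11 S1=19 S2=37 S3=7 blocked=[1, 2, 3]
Op 4: conn=14 S1=19 S2=37 S3=7 blocked=[]
Op 5: conn=14 S1=19 S2=56 S3=7 blocked=[]
Op 6: conn=32 S1=19 S2=56 S3=7 blocked=[]
Op 7: conn=60 S1=19 S2=56 S3=7 blocked=[]
Op 8: conn=60 S1=27 S2=56 S3=7 blocked=[]
Op 9: conn=71 S1=27 S2=56 S3=7 blocked=[]
Op 10: conn=71 S1=27 S2=74 S3=7 blocked=[]

Answer: 71 27 74 7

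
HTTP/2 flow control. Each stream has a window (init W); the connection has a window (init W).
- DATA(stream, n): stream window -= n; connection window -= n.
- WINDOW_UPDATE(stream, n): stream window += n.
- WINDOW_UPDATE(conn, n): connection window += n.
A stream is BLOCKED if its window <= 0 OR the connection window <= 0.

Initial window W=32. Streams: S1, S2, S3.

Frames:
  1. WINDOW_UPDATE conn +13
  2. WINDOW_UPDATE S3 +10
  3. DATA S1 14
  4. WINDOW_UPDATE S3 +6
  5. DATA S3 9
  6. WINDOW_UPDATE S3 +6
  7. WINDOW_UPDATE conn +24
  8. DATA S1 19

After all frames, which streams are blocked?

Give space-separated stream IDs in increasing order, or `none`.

Answer: S1

Derivation:
Op 1: conn=45 S1=32 S2=32 S3=32 blocked=[]
Op 2: conn=45 S1=32 S2=32 S3=42 blocked=[]
Op 3: conn=31 S1=18 S2=32 S3=42 blocked=[]
Op 4: conn=31 S1=18 S2=32 S3=48 blocked=[]
Op 5: conn=22 S1=18 S2=32 S3=39 blocked=[]
Op 6: conn=22 S1=18 S2=32 S3=45 blocked=[]
Op 7: conn=46 S1=18 S2=32 S3=45 blocked=[]
Op 8: conn=27 S1=-1 S2=32 S3=45 blocked=[1]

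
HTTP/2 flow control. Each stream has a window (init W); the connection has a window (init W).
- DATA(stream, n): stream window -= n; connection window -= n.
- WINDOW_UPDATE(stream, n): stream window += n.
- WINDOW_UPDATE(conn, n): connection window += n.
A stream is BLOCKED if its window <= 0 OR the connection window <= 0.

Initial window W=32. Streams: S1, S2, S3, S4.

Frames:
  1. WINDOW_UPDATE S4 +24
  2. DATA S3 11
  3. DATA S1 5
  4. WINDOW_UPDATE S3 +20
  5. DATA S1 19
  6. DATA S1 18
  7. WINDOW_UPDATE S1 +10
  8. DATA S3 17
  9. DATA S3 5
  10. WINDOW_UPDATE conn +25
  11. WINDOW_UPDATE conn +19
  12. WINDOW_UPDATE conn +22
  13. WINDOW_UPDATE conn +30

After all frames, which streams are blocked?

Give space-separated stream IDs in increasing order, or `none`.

Op 1: conn=32 S1=32 S2=32 S3=32 S4=56 blocked=[]
Op 2: conn=21 S1=32 S2=32 S3=21 S4=56 blocked=[]
Op 3: conn=16 S1=27 S2=32 S3=21 S4=56 blocked=[]
Op 4: conn=16 S1=27 S2=32 S3=41 S4=56 blocked=[]
Op 5: conn=-3 S1=8 S2=32 S3=41 S4=56 blocked=[1, 2, 3, 4]
Op 6: conn=-21 S1=-10 S2=32 S3=41 S4=56 blocked=[1, 2, 3, 4]
Op 7: conn=-21 S1=0 S2=32 S3=41 S4=56 blocked=[1, 2, 3, 4]
Op 8: conn=-38 S1=0 S2=32 S3=24 S4=56 blocked=[1, 2, 3, 4]
Op 9: conn=-43 S1=0 S2=32 S3=19 S4=56 blocked=[1, 2, 3, 4]
Op 10: conn=-18 S1=0 S2=32 S3=19 S4=56 blocked=[1, 2, 3, 4]
Op 11: conn=1 S1=0 S2=32 S3=19 S4=56 blocked=[1]
Op 12: conn=23 S1=0 S2=32 S3=19 S4=56 blocked=[1]
Op 13: conn=53 S1=0 S2=32 S3=19 S4=56 blocked=[1]

Answer: S1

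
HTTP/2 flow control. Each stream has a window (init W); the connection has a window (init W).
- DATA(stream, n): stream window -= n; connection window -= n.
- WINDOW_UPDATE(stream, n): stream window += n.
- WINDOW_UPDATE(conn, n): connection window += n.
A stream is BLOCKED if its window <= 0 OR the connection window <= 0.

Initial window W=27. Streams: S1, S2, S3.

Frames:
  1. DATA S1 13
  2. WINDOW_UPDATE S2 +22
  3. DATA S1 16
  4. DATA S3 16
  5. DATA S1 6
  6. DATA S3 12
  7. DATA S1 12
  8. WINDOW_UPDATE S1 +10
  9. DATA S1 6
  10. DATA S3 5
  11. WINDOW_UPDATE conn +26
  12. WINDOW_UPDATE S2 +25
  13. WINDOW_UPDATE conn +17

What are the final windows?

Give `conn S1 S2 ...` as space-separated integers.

Answer: -16 -16 74 -6

Derivation:
Op 1: conn=14 S1=14 S2=27 S3=27 blocked=[]
Op 2: conn=14 S1=14 S2=49 S3=27 blocked=[]
Op 3: conn=-2 S1=-2 S2=49 S3=27 blocked=[1, 2, 3]
Op 4: conn=-18 S1=-2 S2=49 S3=11 blocked=[1, 2, 3]
Op 5: conn=-24 S1=-8 S2=49 S3=11 blocked=[1, 2, 3]
Op 6: conn=-36 S1=-8 S2=49 S3=-1 blocked=[1, 2, 3]
Op 7: conn=-48 S1=-20 S2=49 S3=-1 blocked=[1, 2, 3]
Op 8: conn=-48 S1=-10 S2=49 S3=-1 blocked=[1, 2, 3]
Op 9: conn=-54 S1=-16 S2=49 S3=-1 blocked=[1, 2, 3]
Op 10: conn=-59 S1=-16 S2=49 S3=-6 blocked=[1, 2, 3]
Op 11: conn=-33 S1=-16 S2=49 S3=-6 blocked=[1, 2, 3]
Op 12: conn=-33 S1=-16 S2=74 S3=-6 blocked=[1, 2, 3]
Op 13: conn=-16 S1=-16 S2=74 S3=-6 blocked=[1, 2, 3]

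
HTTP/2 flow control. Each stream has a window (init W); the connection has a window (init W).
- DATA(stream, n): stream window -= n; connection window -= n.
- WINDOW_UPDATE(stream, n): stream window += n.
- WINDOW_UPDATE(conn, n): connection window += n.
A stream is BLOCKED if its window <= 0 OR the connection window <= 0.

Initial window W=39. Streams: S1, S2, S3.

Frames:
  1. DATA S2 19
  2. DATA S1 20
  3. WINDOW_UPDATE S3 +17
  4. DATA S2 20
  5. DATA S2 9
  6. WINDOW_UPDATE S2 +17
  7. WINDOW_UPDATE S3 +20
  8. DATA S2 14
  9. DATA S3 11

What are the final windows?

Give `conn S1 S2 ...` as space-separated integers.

Answer: -54 19 -6 65

Derivation:
Op 1: conn=20 S1=39 S2=20 S3=39 blocked=[]
Op 2: conn=0 S1=19 S2=20 S3=39 blocked=[1, 2, 3]
Op 3: conn=0 S1=19 S2=20 S3=56 blocked=[1, 2, 3]
Op 4: conn=-20 S1=19 S2=0 S3=56 blocked=[1, 2, 3]
Op 5: conn=-29 S1=19 S2=-9 S3=56 blocked=[1, 2, 3]
Op 6: conn=-29 S1=19 S2=8 S3=56 blocked=[1, 2, 3]
Op 7: conn=-29 S1=19 S2=8 S3=76 blocked=[1, 2, 3]
Op 8: conn=-43 S1=19 S2=-6 S3=76 blocked=[1, 2, 3]
Op 9: conn=-54 S1=19 S2=-6 S3=65 blocked=[1, 2, 3]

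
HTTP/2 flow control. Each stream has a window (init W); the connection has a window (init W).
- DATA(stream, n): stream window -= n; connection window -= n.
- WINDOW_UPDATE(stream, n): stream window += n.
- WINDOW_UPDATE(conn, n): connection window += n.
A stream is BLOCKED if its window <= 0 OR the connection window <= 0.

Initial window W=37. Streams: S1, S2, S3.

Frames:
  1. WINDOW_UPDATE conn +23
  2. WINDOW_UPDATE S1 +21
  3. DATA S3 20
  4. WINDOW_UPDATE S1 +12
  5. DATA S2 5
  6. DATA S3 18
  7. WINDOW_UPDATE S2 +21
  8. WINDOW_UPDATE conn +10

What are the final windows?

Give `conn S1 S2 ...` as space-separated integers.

Op 1: conn=60 S1=37 S2=37 S3=37 blocked=[]
Op 2: conn=60 S1=58 S2=37 S3=37 blocked=[]
Op 3: conn=40 S1=58 S2=37 S3=17 blocked=[]
Op 4: conn=40 S1=70 S2=37 S3=17 blocked=[]
Op 5: conn=35 S1=70 S2=32 S3=17 blocked=[]
Op 6: conn=17 S1=70 S2=32 S3=-1 blocked=[3]
Op 7: conn=17 S1=70 S2=53 S3=-1 blocked=[3]
Op 8: conn=27 S1=70 S2=53 S3=-1 blocked=[3]

Answer: 27 70 53 -1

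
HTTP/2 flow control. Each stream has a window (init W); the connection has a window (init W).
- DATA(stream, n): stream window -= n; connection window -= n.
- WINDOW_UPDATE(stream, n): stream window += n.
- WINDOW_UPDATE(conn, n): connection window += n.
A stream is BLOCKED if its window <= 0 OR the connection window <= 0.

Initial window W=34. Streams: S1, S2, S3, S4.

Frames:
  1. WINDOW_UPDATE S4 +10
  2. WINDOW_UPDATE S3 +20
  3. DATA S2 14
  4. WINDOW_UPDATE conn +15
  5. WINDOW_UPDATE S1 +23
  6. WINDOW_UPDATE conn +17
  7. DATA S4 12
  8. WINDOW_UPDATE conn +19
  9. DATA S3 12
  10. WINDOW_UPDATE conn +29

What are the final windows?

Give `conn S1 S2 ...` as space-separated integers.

Op 1: conn=34 S1=34 S2=34 S3=34 S4=44 blocked=[]
Op 2: conn=34 S1=34 S2=34 S3=54 S4=44 blocked=[]
Op 3: conn=20 S1=34 S2=20 S3=54 S4=44 blocked=[]
Op 4: conn=35 S1=34 S2=20 S3=54 S4=44 blocked=[]
Op 5: conn=35 S1=57 S2=20 S3=54 S4=44 blocked=[]
Op 6: conn=52 S1=57 S2=20 S3=54 S4=44 blocked=[]
Op 7: conn=40 S1=57 S2=20 S3=54 S4=32 blocked=[]
Op 8: conn=59 S1=57 S2=20 S3=54 S4=32 blocked=[]
Op 9: conn=47 S1=57 S2=20 S3=42 S4=32 blocked=[]
Op 10: conn=76 S1=57 S2=20 S3=42 S4=32 blocked=[]

Answer: 76 57 20 42 32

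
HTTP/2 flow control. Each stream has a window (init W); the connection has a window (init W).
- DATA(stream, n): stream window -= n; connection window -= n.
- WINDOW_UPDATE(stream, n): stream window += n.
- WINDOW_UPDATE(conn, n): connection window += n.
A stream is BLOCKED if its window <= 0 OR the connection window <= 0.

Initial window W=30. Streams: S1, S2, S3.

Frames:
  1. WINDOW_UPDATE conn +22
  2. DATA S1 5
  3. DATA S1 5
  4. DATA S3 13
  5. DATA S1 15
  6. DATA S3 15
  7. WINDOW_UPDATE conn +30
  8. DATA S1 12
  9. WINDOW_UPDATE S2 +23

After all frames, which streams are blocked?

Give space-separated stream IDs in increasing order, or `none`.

Op 1: conn=52 S1=30 S2=30 S3=30 blocked=[]
Op 2: conn=47 S1=25 S2=30 S3=30 blocked=[]
Op 3: conn=42 S1=20 S2=30 S3=30 blocked=[]
Op 4: conn=29 S1=20 S2=30 S3=17 blocked=[]
Op 5: conn=14 S1=5 S2=30 S3=17 blocked=[]
Op 6: conn=-1 S1=5 S2=30 S3=2 blocked=[1, 2, 3]
Op 7: conn=29 S1=5 S2=30 S3=2 blocked=[]
Op 8: conn=17 S1=-7 S2=30 S3=2 blocked=[1]
Op 9: conn=17 S1=-7 S2=53 S3=2 blocked=[1]

Answer: S1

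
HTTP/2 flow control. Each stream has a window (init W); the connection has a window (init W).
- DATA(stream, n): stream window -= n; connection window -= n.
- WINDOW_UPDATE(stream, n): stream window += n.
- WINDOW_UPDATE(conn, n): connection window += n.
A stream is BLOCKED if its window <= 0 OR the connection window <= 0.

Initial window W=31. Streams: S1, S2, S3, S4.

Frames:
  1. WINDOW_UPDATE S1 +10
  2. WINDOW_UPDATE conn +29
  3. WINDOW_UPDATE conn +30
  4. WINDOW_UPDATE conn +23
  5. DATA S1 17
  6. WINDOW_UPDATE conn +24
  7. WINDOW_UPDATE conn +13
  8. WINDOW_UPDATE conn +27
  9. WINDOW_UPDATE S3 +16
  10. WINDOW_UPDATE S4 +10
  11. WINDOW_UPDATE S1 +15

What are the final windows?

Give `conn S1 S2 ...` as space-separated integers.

Answer: 160 39 31 47 41

Derivation:
Op 1: conn=31 S1=41 S2=31 S3=31 S4=31 blocked=[]
Op 2: conn=60 S1=41 S2=31 S3=31 S4=31 blocked=[]
Op 3: conn=90 S1=41 S2=31 S3=31 S4=31 blocked=[]
Op 4: conn=113 S1=41 S2=31 S3=31 S4=31 blocked=[]
Op 5: conn=96 S1=24 S2=31 S3=31 S4=31 blocked=[]
Op 6: conn=120 S1=24 S2=31 S3=31 S4=31 blocked=[]
Op 7: conn=133 S1=24 S2=31 S3=31 S4=31 blocked=[]
Op 8: conn=160 S1=24 S2=31 S3=31 S4=31 blocked=[]
Op 9: conn=160 S1=24 S2=31 S3=47 S4=31 blocked=[]
Op 10: conn=160 S1=24 S2=31 S3=47 S4=41 blocked=[]
Op 11: conn=160 S1=39 S2=31 S3=47 S4=41 blocked=[]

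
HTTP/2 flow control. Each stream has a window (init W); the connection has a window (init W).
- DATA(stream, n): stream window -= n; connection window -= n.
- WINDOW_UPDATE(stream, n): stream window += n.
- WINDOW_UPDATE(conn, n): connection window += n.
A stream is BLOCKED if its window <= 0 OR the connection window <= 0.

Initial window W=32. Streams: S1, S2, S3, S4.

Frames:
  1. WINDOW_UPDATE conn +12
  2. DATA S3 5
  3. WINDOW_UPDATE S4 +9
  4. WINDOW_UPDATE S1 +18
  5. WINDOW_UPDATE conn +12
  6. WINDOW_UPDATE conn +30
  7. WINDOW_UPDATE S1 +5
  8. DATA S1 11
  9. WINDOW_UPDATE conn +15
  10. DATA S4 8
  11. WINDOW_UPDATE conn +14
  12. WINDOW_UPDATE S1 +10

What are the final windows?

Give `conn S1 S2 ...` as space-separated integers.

Op 1: conn=44 S1=32 S2=32 S3=32 S4=32 blocked=[]
Op 2: conn=39 S1=32 S2=32 S3=27 S4=32 blocked=[]
Op 3: conn=39 S1=32 S2=32 S3=27 S4=41 blocked=[]
Op 4: conn=39 S1=50 S2=32 S3=27 S4=41 blocked=[]
Op 5: conn=51 S1=50 S2=32 S3=27 S4=41 blocked=[]
Op 6: conn=81 S1=50 S2=32 S3=27 S4=41 blocked=[]
Op 7: conn=81 S1=55 S2=32 S3=27 S4=41 blocked=[]
Op 8: conn=70 S1=44 S2=32 S3=27 S4=41 blocked=[]
Op 9: conn=85 S1=44 S2=32 S3=27 S4=41 blocked=[]
Op 10: conn=77 S1=44 S2=32 S3=27 S4=33 blocked=[]
Op 11: conn=91 S1=44 S2=32 S3=27 S4=33 blocked=[]
Op 12: conn=91 S1=54 S2=32 S3=27 S4=33 blocked=[]

Answer: 91 54 32 27 33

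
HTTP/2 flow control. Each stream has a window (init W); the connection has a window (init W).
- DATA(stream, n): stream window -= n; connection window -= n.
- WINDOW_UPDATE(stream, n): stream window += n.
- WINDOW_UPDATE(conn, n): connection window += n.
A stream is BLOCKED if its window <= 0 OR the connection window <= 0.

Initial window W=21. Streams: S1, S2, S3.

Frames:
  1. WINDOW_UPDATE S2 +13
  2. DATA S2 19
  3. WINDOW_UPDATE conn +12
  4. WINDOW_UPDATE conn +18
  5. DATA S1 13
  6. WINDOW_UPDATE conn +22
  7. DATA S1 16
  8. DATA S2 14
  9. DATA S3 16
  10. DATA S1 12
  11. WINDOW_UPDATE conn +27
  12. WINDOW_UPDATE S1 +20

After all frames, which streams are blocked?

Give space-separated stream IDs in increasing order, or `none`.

Op 1: conn=21 S1=21 S2=34 S3=21 blocked=[]
Op 2: conn=2 S1=21 S2=15 S3=21 blocked=[]
Op 3: conn=14 S1=21 S2=15 S3=21 blocked=[]
Op 4: conn=32 S1=21 S2=15 S3=21 blocked=[]
Op 5: conn=19 S1=8 S2=15 S3=21 blocked=[]
Op 6: conn=41 S1=8 S2=15 S3=21 blocked=[]
Op 7: conn=25 S1=-8 S2=15 S3=21 blocked=[1]
Op 8: conn=11 S1=-8 S2=1 S3=21 blocked=[1]
Op 9: conn=-5 S1=-8 S2=1 S3=5 blocked=[1, 2, 3]
Op 10: conn=-17 S1=-20 S2=1 S3=5 blocked=[1, 2, 3]
Op 11: conn=10 S1=-20 S2=1 S3=5 blocked=[1]
Op 12: conn=10 S1=0 S2=1 S3=5 blocked=[1]

Answer: S1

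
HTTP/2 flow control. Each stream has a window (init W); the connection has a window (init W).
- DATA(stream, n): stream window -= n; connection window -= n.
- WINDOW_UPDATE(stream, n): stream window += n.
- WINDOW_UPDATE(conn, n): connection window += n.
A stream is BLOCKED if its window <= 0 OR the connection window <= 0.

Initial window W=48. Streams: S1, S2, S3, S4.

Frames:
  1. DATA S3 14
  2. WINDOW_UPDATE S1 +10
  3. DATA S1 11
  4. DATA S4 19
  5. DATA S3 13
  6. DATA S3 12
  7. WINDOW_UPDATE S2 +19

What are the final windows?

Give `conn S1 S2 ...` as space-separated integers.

Answer: -21 47 67 9 29

Derivation:
Op 1: conn=34 S1=48 S2=48 S3=34 S4=48 blocked=[]
Op 2: conn=34 S1=58 S2=48 S3=34 S4=48 blocked=[]
Op 3: conn=23 S1=47 S2=48 S3=34 S4=48 blocked=[]
Op 4: conn=4 S1=47 S2=48 S3=34 S4=29 blocked=[]
Op 5: conn=-9 S1=47 S2=48 S3=21 S4=29 blocked=[1, 2, 3, 4]
Op 6: conn=-21 S1=47 S2=48 S3=9 S4=29 blocked=[1, 2, 3, 4]
Op 7: conn=-21 S1=47 S2=67 S3=9 S4=29 blocked=[1, 2, 3, 4]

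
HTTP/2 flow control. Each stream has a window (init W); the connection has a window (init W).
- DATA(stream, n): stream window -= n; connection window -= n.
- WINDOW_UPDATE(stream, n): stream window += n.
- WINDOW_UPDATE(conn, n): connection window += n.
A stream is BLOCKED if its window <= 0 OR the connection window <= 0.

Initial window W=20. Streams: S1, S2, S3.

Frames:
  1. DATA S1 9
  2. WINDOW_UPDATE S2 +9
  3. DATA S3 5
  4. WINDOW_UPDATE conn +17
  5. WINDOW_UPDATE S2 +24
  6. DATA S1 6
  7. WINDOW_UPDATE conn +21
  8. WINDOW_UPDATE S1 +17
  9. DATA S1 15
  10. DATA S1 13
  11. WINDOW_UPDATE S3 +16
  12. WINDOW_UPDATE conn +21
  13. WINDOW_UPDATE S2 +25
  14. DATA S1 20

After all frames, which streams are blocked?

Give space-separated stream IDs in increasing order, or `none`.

Op 1: conn=11 S1=11 S2=20 S3=20 blocked=[]
Op 2: conn=11 S1=11 S2=29 S3=20 blocked=[]
Op 3: conn=6 S1=11 S2=29 S3=15 blocked=[]
Op 4: conn=23 S1=11 S2=29 S3=15 blocked=[]
Op 5: conn=23 S1=11 S2=53 S3=15 blocked=[]
Op 6: conn=17 S1=5 S2=53 S3=15 blocked=[]
Op 7: conn=38 S1=5 S2=53 S3=15 blocked=[]
Op 8: conn=38 S1=22 S2=53 S3=15 blocked=[]
Op 9: conn=23 S1=7 S2=53 S3=15 blocked=[]
Op 10: conn=10 S1=-6 S2=53 S3=15 blocked=[1]
Op 11: conn=10 S1=-6 S2=53 S3=31 blocked=[1]
Op 12: conn=31 S1=-6 S2=53 S3=31 blocked=[1]
Op 13: conn=31 S1=-6 S2=78 S3=31 blocked=[1]
Op 14: conn=11 S1=-26 S2=78 S3=31 blocked=[1]

Answer: S1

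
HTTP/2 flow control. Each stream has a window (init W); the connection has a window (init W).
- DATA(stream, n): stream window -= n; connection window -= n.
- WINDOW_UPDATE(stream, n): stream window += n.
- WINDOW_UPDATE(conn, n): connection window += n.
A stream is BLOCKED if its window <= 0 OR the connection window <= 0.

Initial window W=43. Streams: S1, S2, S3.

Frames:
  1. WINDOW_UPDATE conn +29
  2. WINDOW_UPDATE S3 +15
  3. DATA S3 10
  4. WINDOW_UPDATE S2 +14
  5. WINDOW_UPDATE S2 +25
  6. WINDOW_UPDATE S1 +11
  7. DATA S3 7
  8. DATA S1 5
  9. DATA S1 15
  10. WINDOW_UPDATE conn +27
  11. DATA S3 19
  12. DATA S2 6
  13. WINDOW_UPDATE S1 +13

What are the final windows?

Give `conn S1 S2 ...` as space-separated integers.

Answer: 37 47 76 22

Derivation:
Op 1: conn=72 S1=43 S2=43 S3=43 blocked=[]
Op 2: conn=72 S1=43 S2=43 S3=58 blocked=[]
Op 3: conn=62 S1=43 S2=43 S3=48 blocked=[]
Op 4: conn=62 S1=43 S2=57 S3=48 blocked=[]
Op 5: conn=62 S1=43 S2=82 S3=48 blocked=[]
Op 6: conn=62 S1=54 S2=82 S3=48 blocked=[]
Op 7: conn=55 S1=54 S2=82 S3=41 blocked=[]
Op 8: conn=50 S1=49 S2=82 S3=41 blocked=[]
Op 9: conn=35 S1=34 S2=82 S3=41 blocked=[]
Op 10: conn=62 S1=34 S2=82 S3=41 blocked=[]
Op 11: conn=43 S1=34 S2=82 S3=22 blocked=[]
Op 12: conn=37 S1=34 S2=76 S3=22 blocked=[]
Op 13: conn=37 S1=47 S2=76 S3=22 blocked=[]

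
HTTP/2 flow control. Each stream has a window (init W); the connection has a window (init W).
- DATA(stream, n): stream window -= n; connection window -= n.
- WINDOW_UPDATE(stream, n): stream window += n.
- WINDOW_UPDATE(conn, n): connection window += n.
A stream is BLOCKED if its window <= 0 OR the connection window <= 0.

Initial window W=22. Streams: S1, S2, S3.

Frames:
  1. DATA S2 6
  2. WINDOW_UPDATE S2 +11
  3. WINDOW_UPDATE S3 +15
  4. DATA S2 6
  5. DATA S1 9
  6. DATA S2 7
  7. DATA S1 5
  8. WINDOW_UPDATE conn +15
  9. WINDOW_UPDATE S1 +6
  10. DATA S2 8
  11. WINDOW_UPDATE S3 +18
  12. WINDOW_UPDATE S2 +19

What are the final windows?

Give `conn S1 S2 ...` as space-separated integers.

Op 1: conn=16 S1=22 S2=16 S3=22 blocked=[]
Op 2: conn=16 S1=22 S2=27 S3=22 blocked=[]
Op 3: conn=16 S1=22 S2=27 S3=37 blocked=[]
Op 4: conn=10 S1=22 S2=21 S3=37 blocked=[]
Op 5: conn=1 S1=13 S2=21 S3=37 blocked=[]
Op 6: conn=-6 S1=13 S2=14 S3=37 blocked=[1, 2, 3]
Op 7: conn=-11 S1=8 S2=14 S3=37 blocked=[1, 2, 3]
Op 8: conn=4 S1=8 S2=14 S3=37 blocked=[]
Op 9: conn=4 S1=14 S2=14 S3=37 blocked=[]
Op 10: conn=-4 S1=14 S2=6 S3=37 blocked=[1, 2, 3]
Op 11: conn=-4 S1=14 S2=6 S3=55 blocked=[1, 2, 3]
Op 12: conn=-4 S1=14 S2=25 S3=55 blocked=[1, 2, 3]

Answer: -4 14 25 55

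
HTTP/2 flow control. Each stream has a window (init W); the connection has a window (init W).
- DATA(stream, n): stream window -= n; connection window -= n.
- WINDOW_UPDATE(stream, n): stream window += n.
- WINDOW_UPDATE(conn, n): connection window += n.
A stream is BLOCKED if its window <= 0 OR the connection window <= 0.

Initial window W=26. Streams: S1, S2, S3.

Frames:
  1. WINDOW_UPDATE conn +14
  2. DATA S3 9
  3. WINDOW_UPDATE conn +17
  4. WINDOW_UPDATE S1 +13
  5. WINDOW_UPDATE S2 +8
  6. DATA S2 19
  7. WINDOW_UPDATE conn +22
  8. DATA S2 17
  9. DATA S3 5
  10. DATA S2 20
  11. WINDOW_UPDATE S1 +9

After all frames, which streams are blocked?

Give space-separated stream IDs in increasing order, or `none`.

Answer: S2

Derivation:
Op 1: conn=40 S1=26 S2=26 S3=26 blocked=[]
Op 2: conn=31 S1=26 S2=26 S3=17 blocked=[]
Op 3: conn=48 S1=26 S2=26 S3=17 blocked=[]
Op 4: conn=48 S1=39 S2=26 S3=17 blocked=[]
Op 5: conn=48 S1=39 S2=34 S3=17 blocked=[]
Op 6: conn=29 S1=39 S2=15 S3=17 blocked=[]
Op 7: conn=51 S1=39 S2=15 S3=17 blocked=[]
Op 8: conn=34 S1=39 S2=-2 S3=17 blocked=[2]
Op 9: conn=29 S1=39 S2=-2 S3=12 blocked=[2]
Op 10: conn=9 S1=39 S2=-22 S3=12 blocked=[2]
Op 11: conn=9 S1=48 S2=-22 S3=12 blocked=[2]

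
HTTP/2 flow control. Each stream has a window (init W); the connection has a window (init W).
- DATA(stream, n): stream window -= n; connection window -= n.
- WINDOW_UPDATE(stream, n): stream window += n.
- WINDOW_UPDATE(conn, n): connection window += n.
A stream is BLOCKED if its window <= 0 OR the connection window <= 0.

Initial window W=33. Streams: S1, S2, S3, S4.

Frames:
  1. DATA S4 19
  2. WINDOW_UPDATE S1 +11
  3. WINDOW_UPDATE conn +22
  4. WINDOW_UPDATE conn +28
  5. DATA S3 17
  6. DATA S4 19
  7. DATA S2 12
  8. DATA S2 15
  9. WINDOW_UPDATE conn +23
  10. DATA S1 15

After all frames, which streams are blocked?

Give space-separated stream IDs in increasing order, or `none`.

Op 1: conn=14 S1=33 S2=33 S3=33 S4=14 blocked=[]
Op 2: conn=14 S1=44 S2=33 S3=33 S4=14 blocked=[]
Op 3: conn=36 S1=44 S2=33 S3=33 S4=14 blocked=[]
Op 4: conn=64 S1=44 S2=33 S3=33 S4=14 blocked=[]
Op 5: conn=47 S1=44 S2=33 S3=16 S4=14 blocked=[]
Op 6: conn=28 S1=44 S2=33 S3=16 S4=-5 blocked=[4]
Op 7: conn=16 S1=44 S2=21 S3=16 S4=-5 blocked=[4]
Op 8: conn=1 S1=44 S2=6 S3=16 S4=-5 blocked=[4]
Op 9: conn=24 S1=44 S2=6 S3=16 S4=-5 blocked=[4]
Op 10: conn=9 S1=29 S2=6 S3=16 S4=-5 blocked=[4]

Answer: S4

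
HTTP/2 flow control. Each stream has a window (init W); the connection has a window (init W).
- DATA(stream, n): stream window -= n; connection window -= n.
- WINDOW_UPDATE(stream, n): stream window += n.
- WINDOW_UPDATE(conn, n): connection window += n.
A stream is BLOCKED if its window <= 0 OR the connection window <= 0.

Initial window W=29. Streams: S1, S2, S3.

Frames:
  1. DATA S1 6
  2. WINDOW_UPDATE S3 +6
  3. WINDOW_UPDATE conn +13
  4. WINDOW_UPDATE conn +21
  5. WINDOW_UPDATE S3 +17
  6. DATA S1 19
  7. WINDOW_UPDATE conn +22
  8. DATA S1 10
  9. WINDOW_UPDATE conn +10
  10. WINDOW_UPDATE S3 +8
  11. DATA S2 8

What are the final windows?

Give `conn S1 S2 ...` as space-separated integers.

Answer: 52 -6 21 60

Derivation:
Op 1: conn=23 S1=23 S2=29 S3=29 blocked=[]
Op 2: conn=23 S1=23 S2=29 S3=35 blocked=[]
Op 3: conn=36 S1=23 S2=29 S3=35 blocked=[]
Op 4: conn=57 S1=23 S2=29 S3=35 blocked=[]
Op 5: conn=57 S1=23 S2=29 S3=52 blocked=[]
Op 6: conn=38 S1=4 S2=29 S3=52 blocked=[]
Op 7: conn=60 S1=4 S2=29 S3=52 blocked=[]
Op 8: conn=50 S1=-6 S2=29 S3=52 blocked=[1]
Op 9: conn=60 S1=-6 S2=29 S3=52 blocked=[1]
Op 10: conn=60 S1=-6 S2=29 S3=60 blocked=[1]
Op 11: conn=52 S1=-6 S2=21 S3=60 blocked=[1]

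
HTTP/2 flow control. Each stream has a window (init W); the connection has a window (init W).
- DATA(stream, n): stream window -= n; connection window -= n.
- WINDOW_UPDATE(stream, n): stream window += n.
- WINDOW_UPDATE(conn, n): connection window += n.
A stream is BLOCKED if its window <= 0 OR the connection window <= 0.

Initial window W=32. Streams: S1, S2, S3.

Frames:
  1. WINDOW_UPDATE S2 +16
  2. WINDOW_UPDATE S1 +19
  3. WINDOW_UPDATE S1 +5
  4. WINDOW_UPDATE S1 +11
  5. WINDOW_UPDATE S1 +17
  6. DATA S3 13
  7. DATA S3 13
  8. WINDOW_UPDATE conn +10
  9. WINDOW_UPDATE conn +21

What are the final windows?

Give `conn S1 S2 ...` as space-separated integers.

Answer: 37 84 48 6

Derivation:
Op 1: conn=32 S1=32 S2=48 S3=32 blocked=[]
Op 2: conn=32 S1=51 S2=48 S3=32 blocked=[]
Op 3: conn=32 S1=56 S2=48 S3=32 blocked=[]
Op 4: conn=32 S1=67 S2=48 S3=32 blocked=[]
Op 5: conn=32 S1=84 S2=48 S3=32 blocked=[]
Op 6: conn=19 S1=84 S2=48 S3=19 blocked=[]
Op 7: conn=6 S1=84 S2=48 S3=6 blocked=[]
Op 8: conn=16 S1=84 S2=48 S3=6 blocked=[]
Op 9: conn=37 S1=84 S2=48 S3=6 blocked=[]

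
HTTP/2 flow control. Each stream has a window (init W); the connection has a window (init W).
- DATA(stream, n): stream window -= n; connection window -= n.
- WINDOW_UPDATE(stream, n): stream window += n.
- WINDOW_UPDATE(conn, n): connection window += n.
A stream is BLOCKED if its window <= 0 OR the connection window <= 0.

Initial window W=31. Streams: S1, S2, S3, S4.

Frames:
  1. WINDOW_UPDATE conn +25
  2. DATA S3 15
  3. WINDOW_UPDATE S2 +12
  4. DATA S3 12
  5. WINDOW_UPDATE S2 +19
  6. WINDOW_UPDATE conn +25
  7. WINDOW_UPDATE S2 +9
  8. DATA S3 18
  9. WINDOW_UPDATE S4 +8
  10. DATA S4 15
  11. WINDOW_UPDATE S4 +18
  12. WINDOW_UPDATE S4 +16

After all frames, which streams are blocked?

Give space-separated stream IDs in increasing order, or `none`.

Op 1: conn=56 S1=31 S2=31 S3=31 S4=31 blocked=[]
Op 2: conn=41 S1=31 S2=31 S3=16 S4=31 blocked=[]
Op 3: conn=41 S1=31 S2=43 S3=16 S4=31 blocked=[]
Op 4: conn=29 S1=31 S2=43 S3=4 S4=31 blocked=[]
Op 5: conn=29 S1=31 S2=62 S3=4 S4=31 blocked=[]
Op 6: conn=54 S1=31 S2=62 S3=4 S4=31 blocked=[]
Op 7: conn=54 S1=31 S2=71 S3=4 S4=31 blocked=[]
Op 8: conn=36 S1=31 S2=71 S3=-14 S4=31 blocked=[3]
Op 9: conn=36 S1=31 S2=71 S3=-14 S4=39 blocked=[3]
Op 10: conn=21 S1=31 S2=71 S3=-14 S4=24 blocked=[3]
Op 11: conn=21 S1=31 S2=71 S3=-14 S4=42 blocked=[3]
Op 12: conn=21 S1=31 S2=71 S3=-14 S4=58 blocked=[3]

Answer: S3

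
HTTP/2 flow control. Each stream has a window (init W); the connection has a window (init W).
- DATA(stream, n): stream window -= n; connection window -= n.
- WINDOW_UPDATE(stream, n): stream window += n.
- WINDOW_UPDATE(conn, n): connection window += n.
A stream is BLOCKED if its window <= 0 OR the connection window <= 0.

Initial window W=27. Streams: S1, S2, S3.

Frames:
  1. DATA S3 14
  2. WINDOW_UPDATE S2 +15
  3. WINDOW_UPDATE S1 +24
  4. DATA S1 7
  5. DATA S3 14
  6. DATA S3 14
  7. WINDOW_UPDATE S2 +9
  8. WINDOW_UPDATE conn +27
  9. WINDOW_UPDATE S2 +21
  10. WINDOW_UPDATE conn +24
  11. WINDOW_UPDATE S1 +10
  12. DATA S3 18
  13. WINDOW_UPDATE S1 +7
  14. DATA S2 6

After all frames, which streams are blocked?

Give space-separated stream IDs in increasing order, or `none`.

Answer: S3

Derivation:
Op 1: conn=13 S1=27 S2=27 S3=13 blocked=[]
Op 2: conn=13 S1=27 S2=42 S3=13 blocked=[]
Op 3: conn=13 S1=51 S2=42 S3=13 blocked=[]
Op 4: conn=6 S1=44 S2=42 S3=13 blocked=[]
Op 5: conn=-8 S1=44 S2=42 S3=-1 blocked=[1, 2, 3]
Op 6: conn=-22 S1=44 S2=42 S3=-15 blocked=[1, 2, 3]
Op 7: conn=-22 S1=44 S2=51 S3=-15 blocked=[1, 2, 3]
Op 8: conn=5 S1=44 S2=51 S3=-15 blocked=[3]
Op 9: conn=5 S1=44 S2=72 S3=-15 blocked=[3]
Op 10: conn=29 S1=44 S2=72 S3=-15 blocked=[3]
Op 11: conn=29 S1=54 S2=72 S3=-15 blocked=[3]
Op 12: conn=11 S1=54 S2=72 S3=-33 blocked=[3]
Op 13: conn=11 S1=61 S2=72 S3=-33 blocked=[3]
Op 14: conn=5 S1=61 S2=66 S3=-33 blocked=[3]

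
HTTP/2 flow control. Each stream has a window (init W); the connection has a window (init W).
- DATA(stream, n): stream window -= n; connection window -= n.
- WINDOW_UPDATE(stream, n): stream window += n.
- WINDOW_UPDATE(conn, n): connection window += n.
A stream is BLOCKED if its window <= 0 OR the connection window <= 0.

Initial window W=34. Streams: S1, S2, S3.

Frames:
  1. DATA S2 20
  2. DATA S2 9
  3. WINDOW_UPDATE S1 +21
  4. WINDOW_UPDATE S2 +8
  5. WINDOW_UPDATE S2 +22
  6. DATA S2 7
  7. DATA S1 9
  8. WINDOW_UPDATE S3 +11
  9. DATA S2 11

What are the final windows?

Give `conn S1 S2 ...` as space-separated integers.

Answer: -22 46 17 45

Derivation:
Op 1: conn=14 S1=34 S2=14 S3=34 blocked=[]
Op 2: conn=5 S1=34 S2=5 S3=34 blocked=[]
Op 3: conn=5 S1=55 S2=5 S3=34 blocked=[]
Op 4: conn=5 S1=55 S2=13 S3=34 blocked=[]
Op 5: conn=5 S1=55 S2=35 S3=34 blocked=[]
Op 6: conn=-2 S1=55 S2=28 S3=34 blocked=[1, 2, 3]
Op 7: conn=-11 S1=46 S2=28 S3=34 blocked=[1, 2, 3]
Op 8: conn=-11 S1=46 S2=28 S3=45 blocked=[1, 2, 3]
Op 9: conn=-22 S1=46 S2=17 S3=45 blocked=[1, 2, 3]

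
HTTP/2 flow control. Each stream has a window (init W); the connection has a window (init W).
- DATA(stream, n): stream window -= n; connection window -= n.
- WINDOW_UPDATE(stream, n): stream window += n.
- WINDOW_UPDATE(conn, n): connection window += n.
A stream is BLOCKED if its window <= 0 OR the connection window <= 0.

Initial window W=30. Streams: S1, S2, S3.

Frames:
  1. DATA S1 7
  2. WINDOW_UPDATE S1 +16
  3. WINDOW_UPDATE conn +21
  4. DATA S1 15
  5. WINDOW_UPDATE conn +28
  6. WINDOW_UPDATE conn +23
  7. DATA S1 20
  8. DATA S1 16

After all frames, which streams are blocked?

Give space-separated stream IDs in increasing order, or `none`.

Answer: S1

Derivation:
Op 1: conn=23 S1=23 S2=30 S3=30 blocked=[]
Op 2: conn=23 S1=39 S2=30 S3=30 blocked=[]
Op 3: conn=44 S1=39 S2=30 S3=30 blocked=[]
Op 4: conn=29 S1=24 S2=30 S3=30 blocked=[]
Op 5: conn=57 S1=24 S2=30 S3=30 blocked=[]
Op 6: conn=80 S1=24 S2=30 S3=30 blocked=[]
Op 7: conn=60 S1=4 S2=30 S3=30 blocked=[]
Op 8: conn=44 S1=-12 S2=30 S3=30 blocked=[1]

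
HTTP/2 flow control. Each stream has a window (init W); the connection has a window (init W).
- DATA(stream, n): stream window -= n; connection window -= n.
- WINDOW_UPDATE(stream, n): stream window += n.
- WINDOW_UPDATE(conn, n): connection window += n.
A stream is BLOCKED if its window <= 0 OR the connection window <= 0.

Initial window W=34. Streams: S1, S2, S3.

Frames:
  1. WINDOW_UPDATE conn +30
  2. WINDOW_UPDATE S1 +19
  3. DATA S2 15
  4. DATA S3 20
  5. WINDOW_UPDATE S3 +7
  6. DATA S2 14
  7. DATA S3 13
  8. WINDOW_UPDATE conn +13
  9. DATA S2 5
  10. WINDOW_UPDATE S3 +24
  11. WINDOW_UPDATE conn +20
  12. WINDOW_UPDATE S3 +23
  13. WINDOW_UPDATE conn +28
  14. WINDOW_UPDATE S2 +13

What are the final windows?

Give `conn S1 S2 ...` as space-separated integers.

Op 1: conn=64 S1=34 S2=34 S3=34 blocked=[]
Op 2: conn=64 S1=53 S2=34 S3=34 blocked=[]
Op 3: conn=49 S1=53 S2=19 S3=34 blocked=[]
Op 4: conn=29 S1=53 S2=19 S3=14 blocked=[]
Op 5: conn=29 S1=53 S2=19 S3=21 blocked=[]
Op 6: conn=15 S1=53 S2=5 S3=21 blocked=[]
Op 7: conn=2 S1=53 S2=5 S3=8 blocked=[]
Op 8: conn=15 S1=53 S2=5 S3=8 blocked=[]
Op 9: conn=10 S1=53 S2=0 S3=8 blocked=[2]
Op 10: conn=10 S1=53 S2=0 S3=32 blocked=[2]
Op 11: conn=30 S1=53 S2=0 S3=32 blocked=[2]
Op 12: conn=30 S1=53 S2=0 S3=55 blocked=[2]
Op 13: conn=58 S1=53 S2=0 S3=55 blocked=[2]
Op 14: conn=58 S1=53 S2=13 S3=55 blocked=[]

Answer: 58 53 13 55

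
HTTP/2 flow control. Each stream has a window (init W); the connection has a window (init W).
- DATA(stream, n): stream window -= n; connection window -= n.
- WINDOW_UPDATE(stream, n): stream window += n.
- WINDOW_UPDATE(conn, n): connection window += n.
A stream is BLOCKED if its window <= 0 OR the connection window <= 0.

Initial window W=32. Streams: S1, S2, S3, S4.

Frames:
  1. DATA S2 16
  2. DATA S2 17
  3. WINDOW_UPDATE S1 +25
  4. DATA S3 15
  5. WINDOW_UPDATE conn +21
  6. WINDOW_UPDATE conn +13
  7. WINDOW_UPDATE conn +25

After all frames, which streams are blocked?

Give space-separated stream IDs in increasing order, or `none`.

Answer: S2

Derivation:
Op 1: conn=16 S1=32 S2=16 S3=32 S4=32 blocked=[]
Op 2: conn=-1 S1=32 S2=-1 S3=32 S4=32 blocked=[1, 2, 3, 4]
Op 3: conn=-1 S1=57 S2=-1 S3=32 S4=32 blocked=[1, 2, 3, 4]
Op 4: conn=-16 S1=57 S2=-1 S3=17 S4=32 blocked=[1, 2, 3, 4]
Op 5: conn=5 S1=57 S2=-1 S3=17 S4=32 blocked=[2]
Op 6: conn=18 S1=57 S2=-1 S3=17 S4=32 blocked=[2]
Op 7: conn=43 S1=57 S2=-1 S3=17 S4=32 blocked=[2]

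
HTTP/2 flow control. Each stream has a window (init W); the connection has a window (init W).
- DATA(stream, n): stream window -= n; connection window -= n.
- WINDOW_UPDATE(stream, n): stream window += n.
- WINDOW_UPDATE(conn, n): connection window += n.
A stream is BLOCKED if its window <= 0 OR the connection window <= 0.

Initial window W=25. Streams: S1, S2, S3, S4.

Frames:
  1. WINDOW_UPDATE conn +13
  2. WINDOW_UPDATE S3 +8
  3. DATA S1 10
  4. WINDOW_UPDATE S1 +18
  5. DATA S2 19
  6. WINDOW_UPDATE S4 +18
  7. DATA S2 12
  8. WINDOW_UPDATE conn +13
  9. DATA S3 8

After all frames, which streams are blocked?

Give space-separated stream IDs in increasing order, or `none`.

Op 1: conn=38 S1=25 S2=25 S3=25 S4=25 blocked=[]
Op 2: conn=38 S1=25 S2=25 S3=33 S4=25 blocked=[]
Op 3: conn=28 S1=15 S2=25 S3=33 S4=25 blocked=[]
Op 4: conn=28 S1=33 S2=25 S3=33 S4=25 blocked=[]
Op 5: conn=9 S1=33 S2=6 S3=33 S4=25 blocked=[]
Op 6: conn=9 S1=33 S2=6 S3=33 S4=43 blocked=[]
Op 7: conn=-3 S1=33 S2=-6 S3=33 S4=43 blocked=[1, 2, 3, 4]
Op 8: conn=10 S1=33 S2=-6 S3=33 S4=43 blocked=[2]
Op 9: conn=2 S1=33 S2=-6 S3=25 S4=43 blocked=[2]

Answer: S2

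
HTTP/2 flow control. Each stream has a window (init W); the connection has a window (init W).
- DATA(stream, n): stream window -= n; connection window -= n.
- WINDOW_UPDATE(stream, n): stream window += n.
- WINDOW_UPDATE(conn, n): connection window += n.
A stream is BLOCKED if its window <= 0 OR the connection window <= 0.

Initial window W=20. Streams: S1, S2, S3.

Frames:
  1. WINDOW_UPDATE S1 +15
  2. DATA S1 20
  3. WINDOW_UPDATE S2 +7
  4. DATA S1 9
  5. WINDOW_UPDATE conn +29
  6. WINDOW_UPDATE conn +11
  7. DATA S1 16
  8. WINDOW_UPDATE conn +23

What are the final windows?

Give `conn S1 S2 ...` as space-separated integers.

Op 1: conn=20 S1=35 S2=20 S3=20 blocked=[]
Op 2: conn=0 S1=15 S2=20 S3=20 blocked=[1, 2, 3]
Op 3: conn=0 S1=15 S2=27 S3=20 blocked=[1, 2, 3]
Op 4: conn=-9 S1=6 S2=27 S3=20 blocked=[1, 2, 3]
Op 5: conn=20 S1=6 S2=27 S3=20 blocked=[]
Op 6: conn=31 S1=6 S2=27 S3=20 blocked=[]
Op 7: conn=15 S1=-10 S2=27 S3=20 blocked=[1]
Op 8: conn=38 S1=-10 S2=27 S3=20 blocked=[1]

Answer: 38 -10 27 20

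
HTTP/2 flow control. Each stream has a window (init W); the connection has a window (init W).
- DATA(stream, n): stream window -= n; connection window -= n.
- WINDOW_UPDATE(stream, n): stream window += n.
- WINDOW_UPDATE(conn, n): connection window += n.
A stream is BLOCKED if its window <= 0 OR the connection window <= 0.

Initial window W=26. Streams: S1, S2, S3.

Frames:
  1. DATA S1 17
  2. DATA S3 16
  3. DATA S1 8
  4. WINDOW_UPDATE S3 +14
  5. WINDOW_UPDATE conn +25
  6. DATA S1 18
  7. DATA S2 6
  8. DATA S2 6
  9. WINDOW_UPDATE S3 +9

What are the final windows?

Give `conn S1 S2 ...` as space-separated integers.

Answer: -20 -17 14 33

Derivation:
Op 1: conn=9 S1=9 S2=26 S3=26 blocked=[]
Op 2: conn=-7 S1=9 S2=26 S3=10 blocked=[1, 2, 3]
Op 3: conn=-15 S1=1 S2=26 S3=10 blocked=[1, 2, 3]
Op 4: conn=-15 S1=1 S2=26 S3=24 blocked=[1, 2, 3]
Op 5: conn=10 S1=1 S2=26 S3=24 blocked=[]
Op 6: conn=-8 S1=-17 S2=26 S3=24 blocked=[1, 2, 3]
Op 7: conn=-14 S1=-17 S2=20 S3=24 blocked=[1, 2, 3]
Op 8: conn=-20 S1=-17 S2=14 S3=24 blocked=[1, 2, 3]
Op 9: conn=-20 S1=-17 S2=14 S3=33 blocked=[1, 2, 3]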